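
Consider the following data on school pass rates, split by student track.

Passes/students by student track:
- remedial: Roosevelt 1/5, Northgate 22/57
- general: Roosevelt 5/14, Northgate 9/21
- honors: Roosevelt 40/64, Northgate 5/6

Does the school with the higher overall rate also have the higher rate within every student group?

Remedial: Roosevelt 1/5 = 20.0%, Northgate 22/57 = 38.6% → Northgate
General: Roosevelt 5/14 = 35.7%, Northgate 9/21 = 42.9% → Northgate
Honors: Roosevelt 40/64 = 62.5%, Northgate 5/6 = 83.3% → Northgate
Overall: Roosevelt 46/83 = 55.4%, Northgate 36/84 = 42.9% → Roosevelt
Northgate wins each student group but Roosevelt wins overall — the comparison reverses. Northgate's students skew toward remedial, which has a lower base rate.

No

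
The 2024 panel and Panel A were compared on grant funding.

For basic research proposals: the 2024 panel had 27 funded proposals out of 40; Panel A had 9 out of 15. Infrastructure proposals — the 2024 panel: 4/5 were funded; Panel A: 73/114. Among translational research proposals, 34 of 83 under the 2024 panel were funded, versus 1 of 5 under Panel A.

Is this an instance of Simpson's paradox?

Yes

Basic research: the 2024 panel 27/40 = 67.5%, Panel A 9/15 = 60.0% → the 2024 panel
Infrastructure: the 2024 panel 4/5 = 80.0%, Panel A 73/114 = 64.0% → the 2024 panel
Translational research: the 2024 panel 34/83 = 41.0%, Panel A 1/5 = 20.0% → the 2024 panel
Overall: the 2024 panel 65/128 = 50.8%, Panel A 83/134 = 61.9% → Panel A
The 2024 panel wins each proposal group but Panel A wins overall — the comparison reverses. The 2024 panel's proposals skew toward translational research, which has a lower base rate.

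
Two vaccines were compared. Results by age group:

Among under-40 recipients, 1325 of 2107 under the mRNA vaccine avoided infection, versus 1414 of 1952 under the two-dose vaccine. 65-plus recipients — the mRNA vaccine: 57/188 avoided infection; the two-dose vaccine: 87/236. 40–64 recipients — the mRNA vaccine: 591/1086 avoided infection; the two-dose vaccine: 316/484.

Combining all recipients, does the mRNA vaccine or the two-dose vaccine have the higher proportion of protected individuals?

Under-40: the mRNA vaccine 1325/2107 = 62.9%, the two-dose vaccine 1414/1952 = 72.4% → the two-dose vaccine
65-plus: the mRNA vaccine 57/188 = 30.3%, the two-dose vaccine 87/236 = 36.9% → the two-dose vaccine
40–64: the mRNA vaccine 591/1086 = 54.4%, the two-dose vaccine 316/484 = 65.3% → the two-dose vaccine
Overall: the mRNA vaccine 1973/3381 = 58.4%, the two-dose vaccine 1817/2672 = 68.0% → the two-dose vaccine

the two-dose vaccine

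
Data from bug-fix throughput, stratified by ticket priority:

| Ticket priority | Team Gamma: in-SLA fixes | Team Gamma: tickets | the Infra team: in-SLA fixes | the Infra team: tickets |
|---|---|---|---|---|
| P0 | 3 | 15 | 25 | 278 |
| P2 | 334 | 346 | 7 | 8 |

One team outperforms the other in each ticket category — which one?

Team Gamma

P0: Team Gamma 3/15 = 20.0%, the Infra team 25/278 = 9.0% → Team Gamma
P2: Team Gamma 334/346 = 96.5%, the Infra team 7/8 = 87.5% → Team Gamma
Team Gamma has the higher rate in both groups.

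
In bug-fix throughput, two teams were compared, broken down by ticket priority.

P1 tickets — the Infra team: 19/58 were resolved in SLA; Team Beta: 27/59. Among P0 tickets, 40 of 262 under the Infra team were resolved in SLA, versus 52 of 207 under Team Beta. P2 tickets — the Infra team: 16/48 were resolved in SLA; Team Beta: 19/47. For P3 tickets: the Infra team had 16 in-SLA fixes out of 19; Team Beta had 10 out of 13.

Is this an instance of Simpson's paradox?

P1: the Infra team 19/58 = 32.8%, Team Beta 27/59 = 45.8% → Team Beta
P0: the Infra team 40/262 = 15.3%, Team Beta 52/207 = 25.1% → Team Beta
P2: the Infra team 16/48 = 33.3%, Team Beta 19/47 = 40.4% → Team Beta
P3: the Infra team 16/19 = 84.2%, Team Beta 10/13 = 76.9% → the Infra team
Overall: the Infra team 91/387 = 23.5%, Team Beta 108/326 = 33.1% → Team Beta
Neither sweeps: the Infra team wins 1 of 4 groups, Team Beta wins 3. Team Beta wins overall but not every group — no Simpson reversal.

No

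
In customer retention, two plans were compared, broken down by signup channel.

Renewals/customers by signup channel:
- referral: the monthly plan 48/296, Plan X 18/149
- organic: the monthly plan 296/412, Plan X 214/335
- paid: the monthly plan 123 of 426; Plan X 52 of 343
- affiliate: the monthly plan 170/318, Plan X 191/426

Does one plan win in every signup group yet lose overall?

No

Referral: the monthly plan 48/296 = 16.2%, Plan X 18/149 = 12.1% → the monthly plan
Organic: the monthly plan 296/412 = 71.8%, Plan X 214/335 = 63.9% → the monthly plan
Paid: the monthly plan 123/426 = 28.9%, Plan X 52/343 = 15.2% → the monthly plan
Affiliate: the monthly plan 170/318 = 53.5%, Plan X 191/426 = 44.8% → the monthly plan
Overall: the monthly plan 637/1452 = 43.9%, Plan X 475/1253 = 37.9% → the monthly plan
The monthly plan wins overall and in every signup group — no reversal.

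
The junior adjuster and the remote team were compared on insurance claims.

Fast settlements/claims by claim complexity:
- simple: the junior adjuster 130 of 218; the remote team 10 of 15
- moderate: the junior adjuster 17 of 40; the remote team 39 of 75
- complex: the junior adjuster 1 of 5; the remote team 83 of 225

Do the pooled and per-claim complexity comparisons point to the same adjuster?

No

Simple: the junior adjuster 130/218 = 59.6%, the remote team 10/15 = 66.7% → the remote team
Moderate: the junior adjuster 17/40 = 42.5%, the remote team 39/75 = 52.0% → the remote team
Complex: the junior adjuster 1/5 = 20.0%, the remote team 83/225 = 36.9% → the remote team
Overall: the junior adjuster 148/263 = 56.3%, the remote team 132/315 = 41.9% → the junior adjuster
The remote team wins each claim group but the junior adjuster wins overall — the comparison reverses. The remote team's claims skew toward complex, which has a lower base rate.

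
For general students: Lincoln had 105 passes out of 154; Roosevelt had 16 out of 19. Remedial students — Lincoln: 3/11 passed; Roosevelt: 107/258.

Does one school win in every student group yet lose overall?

Yes

General: Lincoln 105/154 = 68.2%, Roosevelt 16/19 = 84.2% → Roosevelt
Remedial: Lincoln 3/11 = 27.3%, Roosevelt 107/258 = 41.5% → Roosevelt
Overall: Lincoln 108/165 = 65.5%, Roosevelt 123/277 = 44.4% → Lincoln
Roosevelt wins each student group but Lincoln wins overall — the comparison reverses. Roosevelt's students skew toward remedial, which has a lower base rate.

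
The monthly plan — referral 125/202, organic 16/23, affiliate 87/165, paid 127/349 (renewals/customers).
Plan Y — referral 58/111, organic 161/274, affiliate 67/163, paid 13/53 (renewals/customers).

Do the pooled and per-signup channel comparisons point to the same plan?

Referral: the monthly plan 125/202 = 61.9%, Plan Y 58/111 = 52.3% → the monthly plan
Organic: the monthly plan 16/23 = 69.6%, Plan Y 161/274 = 58.8% → the monthly plan
Affiliate: the monthly plan 87/165 = 52.7%, Plan Y 67/163 = 41.1% → the monthly plan
Paid: the monthly plan 127/349 = 36.4%, Plan Y 13/53 = 24.5% → the monthly plan
Overall: the monthly plan 355/739 = 48.0%, Plan Y 299/601 = 49.8% → Plan Y
The monthly plan wins each signup group but Plan Y wins overall — the comparison reverses. The monthly plan's customers skew toward paid, which has a lower base rate.

No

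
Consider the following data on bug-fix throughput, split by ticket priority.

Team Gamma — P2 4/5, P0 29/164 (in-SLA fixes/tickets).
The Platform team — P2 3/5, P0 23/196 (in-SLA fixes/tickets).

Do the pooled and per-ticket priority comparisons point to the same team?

P2: Team Gamma 4/5 = 80.0%, the Platform team 3/5 = 60.0% → Team Gamma
P0: Team Gamma 29/164 = 17.7%, the Platform team 23/196 = 11.7% → Team Gamma
Overall: Team Gamma 33/169 = 19.5%, the Platform team 26/201 = 12.9% → Team Gamma
Team Gamma wins overall and in every ticket group — no reversal.

Yes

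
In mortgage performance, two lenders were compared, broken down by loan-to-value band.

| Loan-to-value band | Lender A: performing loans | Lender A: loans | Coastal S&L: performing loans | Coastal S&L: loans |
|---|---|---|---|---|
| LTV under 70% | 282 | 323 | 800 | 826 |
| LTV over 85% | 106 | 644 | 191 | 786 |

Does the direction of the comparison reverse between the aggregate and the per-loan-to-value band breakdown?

No

LTV under 70%: Lender A 282/323 = 87.3%, Coastal S&L 800/826 = 96.9% → Coastal S&L
LTV over 85%: Lender A 106/644 = 16.5%, Coastal S&L 191/786 = 24.3% → Coastal S&L
Overall: Lender A 388/967 = 40.1%, Coastal S&L 991/1612 = 61.5% → Coastal S&L
Coastal S&L wins overall and in every loan-to-value group — no reversal.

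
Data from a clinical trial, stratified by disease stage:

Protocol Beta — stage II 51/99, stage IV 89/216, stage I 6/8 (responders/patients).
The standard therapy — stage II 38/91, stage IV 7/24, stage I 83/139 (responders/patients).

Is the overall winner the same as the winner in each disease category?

No

Stage II: Protocol Beta 51/99 = 51.5%, the standard therapy 38/91 = 41.8% → Protocol Beta
Stage IV: Protocol Beta 89/216 = 41.2%, the standard therapy 7/24 = 29.2% → Protocol Beta
Stage I: Protocol Beta 6/8 = 75.0%, the standard therapy 83/139 = 59.7% → Protocol Beta
Overall: Protocol Beta 146/323 = 45.2%, the standard therapy 128/254 = 50.4% → the standard therapy
Protocol Beta wins each disease group but the standard therapy wins overall — the comparison reverses. Protocol Beta's patients skew toward stage IV, which has a lower base rate.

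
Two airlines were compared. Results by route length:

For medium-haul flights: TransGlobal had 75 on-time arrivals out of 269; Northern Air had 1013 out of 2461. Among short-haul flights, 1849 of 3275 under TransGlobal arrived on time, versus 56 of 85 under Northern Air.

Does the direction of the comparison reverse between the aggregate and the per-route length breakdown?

Yes

Medium-haul: TransGlobal 75/269 = 27.9%, Northern Air 1013/2461 = 41.2% → Northern Air
Short-haul: TransGlobal 1849/3275 = 56.5%, Northern Air 56/85 = 65.9% → Northern Air
Overall: TransGlobal 1924/3544 = 54.3%, Northern Air 1069/2546 = 42.0% → TransGlobal
Northern Air wins each route group but TransGlobal wins overall — the comparison reverses. Northern Air's flights skew toward medium-haul, which has a lower base rate.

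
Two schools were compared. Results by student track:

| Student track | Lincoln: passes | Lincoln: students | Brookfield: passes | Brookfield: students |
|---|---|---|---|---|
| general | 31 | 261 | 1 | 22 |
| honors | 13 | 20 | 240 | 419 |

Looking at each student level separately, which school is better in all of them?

General: Lincoln 31/261 = 11.9%, Brookfield 1/22 = 4.5% → Lincoln
Honors: Lincoln 13/20 = 65.0%, Brookfield 240/419 = 57.3% → Lincoln
Lincoln has the higher rate in both groups.

Lincoln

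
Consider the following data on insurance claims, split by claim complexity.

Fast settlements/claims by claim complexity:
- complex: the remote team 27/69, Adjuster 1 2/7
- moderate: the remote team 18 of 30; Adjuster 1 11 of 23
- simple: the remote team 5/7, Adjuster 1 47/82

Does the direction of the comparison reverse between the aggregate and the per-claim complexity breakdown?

Complex: the remote team 27/69 = 39.1%, Adjuster 1 2/7 = 28.6% → the remote team
Moderate: the remote team 18/30 = 60.0%, Adjuster 1 11/23 = 47.8% → the remote team
Simple: the remote team 5/7 = 71.4%, Adjuster 1 47/82 = 57.3% → the remote team
Overall: the remote team 50/106 = 47.2%, Adjuster 1 60/112 = 53.6% → Adjuster 1
The remote team wins each claim group but Adjuster 1 wins overall — the comparison reverses. The remote team's claims skew toward complex, which has a lower base rate.

Yes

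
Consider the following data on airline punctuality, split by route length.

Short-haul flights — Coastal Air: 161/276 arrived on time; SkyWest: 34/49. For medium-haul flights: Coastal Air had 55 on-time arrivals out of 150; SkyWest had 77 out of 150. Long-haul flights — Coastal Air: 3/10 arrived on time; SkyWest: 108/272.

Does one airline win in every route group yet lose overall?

Short-haul: Coastal Air 161/276 = 58.3%, SkyWest 34/49 = 69.4% → SkyWest
Medium-haul: Coastal Air 55/150 = 36.7%, SkyWest 77/150 = 51.3% → SkyWest
Long-haul: Coastal Air 3/10 = 30.0%, SkyWest 108/272 = 39.7% → SkyWest
Overall: Coastal Air 219/436 = 50.2%, SkyWest 219/471 = 46.5% → Coastal Air
SkyWest wins each route group but Coastal Air wins overall — the comparison reverses. SkyWest's flights skew toward long-haul, which has a lower base rate.

Yes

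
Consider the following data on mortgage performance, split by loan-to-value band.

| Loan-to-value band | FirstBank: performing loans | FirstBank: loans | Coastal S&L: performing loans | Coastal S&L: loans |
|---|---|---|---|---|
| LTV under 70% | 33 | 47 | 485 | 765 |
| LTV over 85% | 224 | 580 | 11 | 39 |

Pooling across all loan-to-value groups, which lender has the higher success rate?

Coastal S&L

LTV under 70%: FirstBank 33/47 = 70.2%, Coastal S&L 485/765 = 63.4% → FirstBank
LTV over 85%: FirstBank 224/580 = 38.6%, Coastal S&L 11/39 = 28.2% → FirstBank
Overall: FirstBank 257/627 = 41.0%, Coastal S&L 496/804 = 61.7% → Coastal S&L
(FirstBank wins every loan-to-value group but Coastal S&L wins overall — FirstBank's loans skew toward the low-rate LTV over 85% group.)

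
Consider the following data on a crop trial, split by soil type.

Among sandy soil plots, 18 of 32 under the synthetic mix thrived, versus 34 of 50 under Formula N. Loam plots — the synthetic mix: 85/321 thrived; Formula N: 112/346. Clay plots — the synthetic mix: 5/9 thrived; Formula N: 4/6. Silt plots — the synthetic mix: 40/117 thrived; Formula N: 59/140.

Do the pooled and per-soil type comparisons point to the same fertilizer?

Sandy soil: the synthetic mix 18/32 = 56.2%, Formula N 34/50 = 68.0% → Formula N
Loam: the synthetic mix 85/321 = 26.5%, Formula N 112/346 = 32.4% → Formula N
Clay: the synthetic mix 5/9 = 55.6%, Formula N 4/6 = 66.7% → Formula N
Silt: the synthetic mix 40/117 = 34.2%, Formula N 59/140 = 42.1% → Formula N
Overall: the synthetic mix 148/479 = 30.9%, Formula N 209/542 = 38.6% → Formula N
Formula N wins overall and in every soil group — no reversal.

Yes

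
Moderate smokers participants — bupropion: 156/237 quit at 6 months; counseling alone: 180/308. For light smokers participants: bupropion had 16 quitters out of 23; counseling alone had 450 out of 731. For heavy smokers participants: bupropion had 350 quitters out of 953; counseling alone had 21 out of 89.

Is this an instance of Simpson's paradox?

Yes

Moderate smokers: bupropion 156/237 = 65.8%, counseling alone 180/308 = 58.4% → bupropion
Light smokers: bupropion 16/23 = 69.6%, counseling alone 450/731 = 61.6% → bupropion
Heavy smokers: bupropion 350/953 = 36.7%, counseling alone 21/89 = 23.6% → bupropion
Overall: bupropion 522/1213 = 43.0%, counseling alone 651/1128 = 57.7% → counseling alone
Bupropion wins each dependence group but counseling alone wins overall — the comparison reverses. Bupropion's participants skew toward heavy smokers, which has a lower base rate.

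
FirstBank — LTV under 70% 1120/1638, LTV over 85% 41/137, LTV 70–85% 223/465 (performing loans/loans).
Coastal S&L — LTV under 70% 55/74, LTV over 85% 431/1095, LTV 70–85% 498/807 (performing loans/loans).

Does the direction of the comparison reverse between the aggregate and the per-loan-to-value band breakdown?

Yes

LTV under 70%: FirstBank 1120/1638 = 68.4%, Coastal S&L 55/74 = 74.3% → Coastal S&L
LTV over 85%: FirstBank 41/137 = 29.9%, Coastal S&L 431/1095 = 39.4% → Coastal S&L
LTV 70–85%: FirstBank 223/465 = 48.0%, Coastal S&L 498/807 = 61.7% → Coastal S&L
Overall: FirstBank 1384/2240 = 61.8%, Coastal S&L 984/1976 = 49.8% → FirstBank
Coastal S&L wins each loan-to-value group but FirstBank wins overall — the comparison reverses. Coastal S&L's loans skew toward LTV over 85%, which has a lower base rate.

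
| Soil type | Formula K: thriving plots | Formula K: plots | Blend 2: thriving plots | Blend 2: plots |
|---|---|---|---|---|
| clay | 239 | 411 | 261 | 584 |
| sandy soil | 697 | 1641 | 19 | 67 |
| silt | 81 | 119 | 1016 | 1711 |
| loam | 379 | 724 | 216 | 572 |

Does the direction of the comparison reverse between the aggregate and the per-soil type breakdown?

Clay: Formula K 239/411 = 58.2%, Blend 2 261/584 = 44.7% → Formula K
Sandy soil: Formula K 697/1641 = 42.5%, Blend 2 19/67 = 28.4% → Formula K
Silt: Formula K 81/119 = 68.1%, Blend 2 1016/1711 = 59.4% → Formula K
Loam: Formula K 379/724 = 52.3%, Blend 2 216/572 = 37.8% → Formula K
Overall: Formula K 1396/2895 = 48.2%, Blend 2 1512/2934 = 51.5% → Blend 2
Formula K wins each soil group but Blend 2 wins overall — the comparison reverses. Formula K's plots skew toward sandy soil, which has a lower base rate.

Yes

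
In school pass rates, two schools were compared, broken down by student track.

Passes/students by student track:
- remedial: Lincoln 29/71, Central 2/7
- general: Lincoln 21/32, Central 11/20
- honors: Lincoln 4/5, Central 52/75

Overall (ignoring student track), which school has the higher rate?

Remedial: Lincoln 29/71 = 40.8%, Central 2/7 = 28.6% → Lincoln
General: Lincoln 21/32 = 65.6%, Central 11/20 = 55.0% → Lincoln
Honors: Lincoln 4/5 = 80.0%, Central 52/75 = 69.3% → Lincoln
Overall: Lincoln 54/108 = 50.0%, Central 65/102 = 63.7% → Central
(Lincoln wins every student group but Central wins overall — Lincoln's students skew toward the low-rate remedial group.)

Central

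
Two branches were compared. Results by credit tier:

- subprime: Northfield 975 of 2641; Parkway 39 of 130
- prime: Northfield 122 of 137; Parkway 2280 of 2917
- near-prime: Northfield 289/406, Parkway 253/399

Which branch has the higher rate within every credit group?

Subprime: Northfield 975/2641 = 36.9%, Parkway 39/130 = 30.0% → Northfield
Prime: Northfield 122/137 = 89.1%, Parkway 2280/2917 = 78.2% → Northfield
Near-prime: Northfield 289/406 = 71.2%, Parkway 253/399 = 63.4% → Northfield
Northfield has the higher rate in all 3 groups.

Northfield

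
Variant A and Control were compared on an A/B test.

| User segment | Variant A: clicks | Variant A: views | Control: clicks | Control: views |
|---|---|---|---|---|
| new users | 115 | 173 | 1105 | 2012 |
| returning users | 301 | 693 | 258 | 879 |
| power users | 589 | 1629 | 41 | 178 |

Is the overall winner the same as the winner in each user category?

New users: Variant A 115/173 = 66.5%, Control 1105/2012 = 54.9% → Variant A
Returning users: Variant A 301/693 = 43.4%, Control 258/879 = 29.4% → Variant A
Power users: Variant A 589/1629 = 36.2%, Control 41/178 = 23.0% → Variant A
Overall: Variant A 1005/2495 = 40.3%, Control 1404/3069 = 45.7% → Control
Variant A wins each user group but Control wins overall — the comparison reverses. Variant A's views skew toward power users, which has a lower base rate.

No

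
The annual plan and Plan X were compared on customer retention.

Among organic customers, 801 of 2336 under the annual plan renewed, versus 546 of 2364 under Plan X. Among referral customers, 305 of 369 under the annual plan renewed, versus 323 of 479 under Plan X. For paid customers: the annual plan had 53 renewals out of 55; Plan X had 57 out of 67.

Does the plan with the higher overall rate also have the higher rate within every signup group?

Organic: the annual plan 801/2336 = 34.3%, Plan X 546/2364 = 23.1% → the annual plan
Referral: the annual plan 305/369 = 82.7%, Plan X 323/479 = 67.4% → the annual plan
Paid: the annual plan 53/55 = 96.4%, Plan X 57/67 = 85.1% → the annual plan
Overall: the annual plan 1159/2760 = 42.0%, Plan X 926/2910 = 31.8% → the annual plan
The annual plan wins overall and in every signup group — no reversal.

Yes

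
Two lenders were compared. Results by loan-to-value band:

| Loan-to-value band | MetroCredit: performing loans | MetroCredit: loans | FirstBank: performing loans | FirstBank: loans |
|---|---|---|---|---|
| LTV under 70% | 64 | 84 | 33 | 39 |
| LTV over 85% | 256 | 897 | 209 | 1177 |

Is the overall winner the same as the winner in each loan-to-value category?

LTV under 70%: MetroCredit 64/84 = 76.2%, FirstBank 33/39 = 84.6% → FirstBank
LTV over 85%: MetroCredit 256/897 = 28.5%, FirstBank 209/1177 = 17.8% → MetroCredit
Overall: MetroCredit 320/981 = 32.6%, FirstBank 242/1216 = 19.9% → MetroCredit
Neither sweeps: MetroCredit wins 1 of 2 groups, FirstBank wins 1. MetroCredit wins overall but not every group — no Simpson reversal.

No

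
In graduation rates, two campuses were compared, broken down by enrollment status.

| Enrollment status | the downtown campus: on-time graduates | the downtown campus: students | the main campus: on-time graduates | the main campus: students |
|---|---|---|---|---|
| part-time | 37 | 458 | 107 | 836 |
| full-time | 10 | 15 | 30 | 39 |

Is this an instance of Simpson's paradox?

Part-time: the downtown campus 37/458 = 8.1%, the main campus 107/836 = 12.8% → the main campus
Full-time: the downtown campus 10/15 = 66.7%, the main campus 30/39 = 76.9% → the main campus
Overall: the downtown campus 47/473 = 9.9%, the main campus 137/875 = 15.7% → the main campus
The main campus wins overall and in every enrollment group — no reversal.

No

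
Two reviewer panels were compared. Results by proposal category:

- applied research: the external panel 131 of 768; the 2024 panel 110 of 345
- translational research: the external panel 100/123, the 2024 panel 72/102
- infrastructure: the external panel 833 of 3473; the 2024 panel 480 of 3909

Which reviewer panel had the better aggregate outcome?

Applied research: the external panel 131/768 = 17.1%, the 2024 panel 110/345 = 31.9% → the 2024 panel
Translational research: the external panel 100/123 = 81.3%, the 2024 panel 72/102 = 70.6% → the external panel
Infrastructure: the external panel 833/3473 = 24.0%, the 2024 panel 480/3909 = 12.3% → the external panel
Overall: the external panel 1064/4364 = 24.4%, the 2024 panel 662/4356 = 15.2% → the external panel
(Neither sweeps every proposal group, but the external panel has the higher pooled rate.)

the external panel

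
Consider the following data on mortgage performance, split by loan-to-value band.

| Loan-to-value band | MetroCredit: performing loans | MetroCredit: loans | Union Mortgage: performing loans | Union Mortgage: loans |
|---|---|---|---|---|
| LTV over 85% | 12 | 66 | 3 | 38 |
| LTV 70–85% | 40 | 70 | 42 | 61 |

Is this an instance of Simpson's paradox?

LTV over 85%: MetroCredit 12/66 = 18.2%, Union Mortgage 3/38 = 7.9% → MetroCredit
LTV 70–85%: MetroCredit 40/70 = 57.1%, Union Mortgage 42/61 = 68.9% → Union Mortgage
Overall: MetroCredit 52/136 = 38.2%, Union Mortgage 45/99 = 45.5% → Union Mortgage
Neither sweeps: MetroCredit wins 1 of 2 groups, Union Mortgage wins 1. Union Mortgage wins overall but not every group — no Simpson reversal.

No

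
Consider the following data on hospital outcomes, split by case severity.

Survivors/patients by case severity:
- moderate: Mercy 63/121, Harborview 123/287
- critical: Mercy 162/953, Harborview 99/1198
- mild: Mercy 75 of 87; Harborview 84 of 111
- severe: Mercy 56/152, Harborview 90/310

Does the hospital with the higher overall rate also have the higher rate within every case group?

Moderate: Mercy 63/121 = 52.1%, Harborview 123/287 = 42.9% → Mercy
Critical: Mercy 162/953 = 17.0%, Harborview 99/1198 = 8.3% → Mercy
Mild: Mercy 75/87 = 86.2%, Harborview 84/111 = 75.7% → Mercy
Severe: Mercy 56/152 = 36.8%, Harborview 90/310 = 29.0% → Mercy
Overall: Mercy 356/1313 = 27.1%, Harborview 396/1906 = 20.8% → Mercy
Mercy wins overall and in every case group — no reversal.

Yes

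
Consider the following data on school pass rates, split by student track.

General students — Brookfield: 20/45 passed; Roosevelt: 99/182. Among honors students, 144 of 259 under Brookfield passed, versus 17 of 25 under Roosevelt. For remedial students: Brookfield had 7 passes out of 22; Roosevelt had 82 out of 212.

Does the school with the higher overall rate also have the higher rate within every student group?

General: Brookfield 20/45 = 44.4%, Roosevelt 99/182 = 54.4% → Roosevelt
Honors: Brookfield 144/259 = 55.6%, Roosevelt 17/25 = 68.0% → Roosevelt
Remedial: Brookfield 7/22 = 31.8%, Roosevelt 82/212 = 38.7% → Roosevelt
Overall: Brookfield 171/326 = 52.5%, Roosevelt 198/419 = 47.3% → Brookfield
Roosevelt wins each student group but Brookfield wins overall — the comparison reverses. Roosevelt's students skew toward remedial, which has a lower base rate.

No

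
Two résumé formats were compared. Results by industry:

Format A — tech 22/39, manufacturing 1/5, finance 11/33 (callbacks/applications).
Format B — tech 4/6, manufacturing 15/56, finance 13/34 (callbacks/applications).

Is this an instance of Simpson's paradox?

Tech: Format A 22/39 = 56.4%, Format B 4/6 = 66.7% → Format B
Manufacturing: Format A 1/5 = 20.0%, Format B 15/56 = 26.8% → Format B
Finance: Format A 11/33 = 33.3%, Format B 13/34 = 38.2% → Format B
Overall: Format A 34/77 = 44.2%, Format B 32/96 = 33.3% → Format A
Format B wins each industry group but Format A wins overall — the comparison reverses. Format B's applications skew toward manufacturing, which has a lower base rate.

Yes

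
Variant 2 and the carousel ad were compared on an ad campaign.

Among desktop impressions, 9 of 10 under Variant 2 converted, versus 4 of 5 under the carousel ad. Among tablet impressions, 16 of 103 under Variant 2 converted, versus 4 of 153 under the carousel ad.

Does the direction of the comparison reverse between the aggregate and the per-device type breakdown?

Desktop: Variant 2 9/10 = 90.0%, the carousel ad 4/5 = 80.0% → Variant 2
Tablet: Variant 2 16/103 = 15.5%, the carousel ad 4/153 = 2.6% → Variant 2
Overall: Variant 2 25/113 = 22.1%, the carousel ad 8/158 = 5.1% → Variant 2
Variant 2 wins overall and in every device group — no reversal.

No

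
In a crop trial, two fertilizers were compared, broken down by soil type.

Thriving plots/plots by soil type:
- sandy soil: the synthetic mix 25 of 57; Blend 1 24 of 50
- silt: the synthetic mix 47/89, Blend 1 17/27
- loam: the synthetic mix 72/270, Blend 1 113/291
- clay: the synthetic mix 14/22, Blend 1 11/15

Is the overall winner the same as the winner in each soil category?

Yes

Sandy soil: the synthetic mix 25/57 = 43.9%, Blend 1 24/50 = 48.0% → Blend 1
Silt: the synthetic mix 47/89 = 52.8%, Blend 1 17/27 = 63.0% → Blend 1
Loam: the synthetic mix 72/270 = 26.7%, Blend 1 113/291 = 38.8% → Blend 1
Clay: the synthetic mix 14/22 = 63.6%, Blend 1 11/15 = 73.3% → Blend 1
Overall: the synthetic mix 158/438 = 36.1%, Blend 1 165/383 = 43.1% → Blend 1
Blend 1 wins overall and in every soil group — no reversal.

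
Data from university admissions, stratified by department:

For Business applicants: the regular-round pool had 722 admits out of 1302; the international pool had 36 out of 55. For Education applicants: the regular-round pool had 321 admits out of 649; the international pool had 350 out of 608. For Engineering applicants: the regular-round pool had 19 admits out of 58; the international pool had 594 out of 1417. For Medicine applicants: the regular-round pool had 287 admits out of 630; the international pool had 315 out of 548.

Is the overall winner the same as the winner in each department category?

Business: the regular-round pool 722/1302 = 55.5%, the international pool 36/55 = 65.5% → the international pool
Education: the regular-round pool 321/649 = 49.5%, the international pool 350/608 = 57.6% → the international pool
Engineering: the regular-round pool 19/58 = 32.8%, the international pool 594/1417 = 41.9% → the international pool
Medicine: the regular-round pool 287/630 = 45.6%, the international pool 315/548 = 57.5% → the international pool
Overall: the regular-round pool 1349/2639 = 51.1%, the international pool 1295/2628 = 49.3% → the regular-round pool
The international pool wins each department group but the regular-round pool wins overall — the comparison reverses. The international pool's applicants skew toward Engineering, which has a lower base rate.

No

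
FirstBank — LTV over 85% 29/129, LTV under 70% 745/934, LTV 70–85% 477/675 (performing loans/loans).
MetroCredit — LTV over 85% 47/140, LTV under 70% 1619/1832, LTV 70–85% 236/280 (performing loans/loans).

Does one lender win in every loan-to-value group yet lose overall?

LTV over 85%: FirstBank 29/129 = 22.5%, MetroCredit 47/140 = 33.6% → MetroCredit
LTV under 70%: FirstBank 745/934 = 79.8%, MetroCredit 1619/1832 = 88.4% → MetroCredit
LTV 70–85%: FirstBank 477/675 = 70.7%, MetroCredit 236/280 = 84.3% → MetroCredit
Overall: FirstBank 1251/1738 = 72.0%, MetroCredit 1902/2252 = 84.5% → MetroCredit
MetroCredit wins overall and in every loan-to-value group — no reversal.

No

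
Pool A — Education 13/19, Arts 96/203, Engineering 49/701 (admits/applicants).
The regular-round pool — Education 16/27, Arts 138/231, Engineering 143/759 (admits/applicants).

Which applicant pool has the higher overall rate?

Education: Pool A 13/19 = 68.4%, the regular-round pool 16/27 = 59.3% → Pool A
Arts: Pool A 96/203 = 47.3%, the regular-round pool 138/231 = 59.7% → the regular-round pool
Engineering: Pool A 49/701 = 7.0%, the regular-round pool 143/759 = 18.8% → the regular-round pool
Overall: Pool A 158/923 = 17.1%, the regular-round pool 297/1017 = 29.2% → the regular-round pool
(Neither sweeps every department group, but the regular-round pool has the higher pooled rate.)

the regular-round pool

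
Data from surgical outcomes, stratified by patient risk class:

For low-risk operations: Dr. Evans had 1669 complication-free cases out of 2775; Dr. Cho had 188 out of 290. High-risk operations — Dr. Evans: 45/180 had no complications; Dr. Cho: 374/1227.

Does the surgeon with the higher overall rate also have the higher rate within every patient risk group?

Low-risk: Dr. Evans 1669/2775 = 60.1%, Dr. Cho 188/290 = 64.8% → Dr. Cho
High-risk: Dr. Evans 45/180 = 25.0%, Dr. Cho 374/1227 = 30.5% → Dr. Cho
Overall: Dr. Evans 1714/2955 = 58.0%, Dr. Cho 562/1517 = 37.0% → Dr. Evans
Dr. Cho wins each patient risk group but Dr. Evans wins overall — the comparison reverses. Dr. Cho's operations skew toward high-risk, which has a lower base rate.

No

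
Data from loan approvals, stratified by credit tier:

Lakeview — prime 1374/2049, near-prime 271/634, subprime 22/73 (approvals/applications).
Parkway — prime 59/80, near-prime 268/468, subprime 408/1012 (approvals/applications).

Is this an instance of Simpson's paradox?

Prime: Lakeview 1374/2049 = 67.1%, Parkway 59/80 = 73.8% → Parkway
Near-prime: Lakeview 271/634 = 42.7%, Parkway 268/468 = 57.3% → Parkway
Subprime: Lakeview 22/73 = 30.1%, Parkway 408/1012 = 40.3% → Parkway
Overall: Lakeview 1667/2756 = 60.5%, Parkway 735/1560 = 47.1% → Lakeview
Parkway wins each credit group but Lakeview wins overall — the comparison reverses. Parkway's applications skew toward subprime, which has a lower base rate.

Yes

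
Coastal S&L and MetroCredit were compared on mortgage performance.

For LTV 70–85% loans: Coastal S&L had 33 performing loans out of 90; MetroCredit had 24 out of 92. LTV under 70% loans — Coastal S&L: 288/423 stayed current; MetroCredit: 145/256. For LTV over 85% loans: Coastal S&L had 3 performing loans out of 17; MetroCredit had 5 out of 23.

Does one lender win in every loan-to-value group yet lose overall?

No

LTV 70–85%: Coastal S&L 33/90 = 36.7%, MetroCredit 24/92 = 26.1% → Coastal S&L
LTV under 70%: Coastal S&L 288/423 = 68.1%, MetroCredit 145/256 = 56.6% → Coastal S&L
LTV over 85%: Coastal S&L 3/17 = 17.6%, MetroCredit 5/23 = 21.7% → MetroCredit
Overall: Coastal S&L 324/530 = 61.1%, MetroCredit 174/371 = 46.9% → Coastal S&L
Neither sweeps: Coastal S&L wins 2 of 3 groups, MetroCredit wins 1. Coastal S&L wins overall but not every group — no Simpson reversal.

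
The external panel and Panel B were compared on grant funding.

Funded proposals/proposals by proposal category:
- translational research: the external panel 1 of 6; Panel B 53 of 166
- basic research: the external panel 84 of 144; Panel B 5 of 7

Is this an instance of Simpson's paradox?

Translational research: the external panel 1/6 = 16.7%, Panel B 53/166 = 31.9% → Panel B
Basic research: the external panel 84/144 = 58.3%, Panel B 5/7 = 71.4% → Panel B
Overall: the external panel 85/150 = 56.7%, Panel B 58/173 = 33.5% → the external panel
Panel B wins each proposal group but the external panel wins overall — the comparison reverses. Panel B's proposals skew toward translational research, which has a lower base rate.

Yes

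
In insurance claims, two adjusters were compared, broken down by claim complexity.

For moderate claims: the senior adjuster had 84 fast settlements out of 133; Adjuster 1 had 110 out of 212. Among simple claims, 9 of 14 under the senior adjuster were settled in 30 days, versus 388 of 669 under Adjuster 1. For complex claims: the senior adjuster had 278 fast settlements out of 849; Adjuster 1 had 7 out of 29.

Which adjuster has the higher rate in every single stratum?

Moderate: the senior adjuster 84/133 = 63.2%, Adjuster 1 110/212 = 51.9% → the senior adjuster
Simple: the senior adjuster 9/14 = 64.3%, Adjuster 1 388/669 = 58.0% → the senior adjuster
Complex: the senior adjuster 278/849 = 32.7%, Adjuster 1 7/29 = 24.1% → the senior adjuster
The senior adjuster has the higher rate in all 3 groups.

the senior adjuster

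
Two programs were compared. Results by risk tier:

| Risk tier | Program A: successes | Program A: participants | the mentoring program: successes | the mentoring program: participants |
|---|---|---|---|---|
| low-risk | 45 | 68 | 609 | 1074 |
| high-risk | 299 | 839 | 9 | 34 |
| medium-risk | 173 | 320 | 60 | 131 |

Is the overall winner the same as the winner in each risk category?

Low-risk: Program A 45/68 = 66.2%, the mentoring program 609/1074 = 56.7% → Program A
High-risk: Program A 299/839 = 35.6%, the mentoring program 9/34 = 26.5% → Program A
Medium-risk: Program A 173/320 = 54.1%, the mentoring program 60/131 = 45.8% → Program A
Overall: Program A 517/1227 = 42.1%, the mentoring program 678/1239 = 54.7% → the mentoring program
Program A wins each risk group but the mentoring program wins overall — the comparison reverses. Program A's participants skew toward high-risk, which has a lower base rate.

No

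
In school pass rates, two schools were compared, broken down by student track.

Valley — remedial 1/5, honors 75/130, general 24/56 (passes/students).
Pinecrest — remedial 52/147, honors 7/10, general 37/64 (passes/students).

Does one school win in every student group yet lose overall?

Yes

Remedial: Valley 1/5 = 20.0%, Pinecrest 52/147 = 35.4% → Pinecrest
Honors: Valley 75/130 = 57.7%, Pinecrest 7/10 = 70.0% → Pinecrest
General: Valley 24/56 = 42.9%, Pinecrest 37/64 = 57.8% → Pinecrest
Overall: Valley 100/191 = 52.4%, Pinecrest 96/221 = 43.4% → Valley
Pinecrest wins each student group but Valley wins overall — the comparison reverses. Pinecrest's students skew toward remedial, which has a lower base rate.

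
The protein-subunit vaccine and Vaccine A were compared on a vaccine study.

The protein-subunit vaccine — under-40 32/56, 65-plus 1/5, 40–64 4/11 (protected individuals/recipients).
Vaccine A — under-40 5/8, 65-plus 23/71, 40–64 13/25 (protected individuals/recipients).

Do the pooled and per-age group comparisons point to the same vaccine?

No

Under-40: the protein-subunit vaccine 32/56 = 57.1%, Vaccine A 5/8 = 62.5% → Vaccine A
65-plus: the protein-subunit vaccine 1/5 = 20.0%, Vaccine A 23/71 = 32.4% → Vaccine A
40–64: the protein-subunit vaccine 4/11 = 36.4%, Vaccine A 13/25 = 52.0% → Vaccine A
Overall: the protein-subunit vaccine 37/72 = 51.4%, Vaccine A 41/104 = 39.4% → the protein-subunit vaccine
Vaccine A wins each age group but the protein-subunit vaccine wins overall — the comparison reverses. Vaccine A's recipients skew toward 65-plus, which has a lower base rate.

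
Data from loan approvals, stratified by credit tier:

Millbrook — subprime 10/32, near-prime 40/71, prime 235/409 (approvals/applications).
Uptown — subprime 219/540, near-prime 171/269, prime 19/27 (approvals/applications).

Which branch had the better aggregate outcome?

Millbrook

Subprime: Millbrook 10/32 = 31.2%, Uptown 219/540 = 40.6% → Uptown
Near-prime: Millbrook 40/71 = 56.3%, Uptown 171/269 = 63.6% → Uptown
Prime: Millbrook 235/409 = 57.5%, Uptown 19/27 = 70.4% → Uptown
Overall: Millbrook 285/512 = 55.7%, Uptown 409/836 = 48.9% → Millbrook
(Uptown wins every credit group but Millbrook wins overall — Uptown's applications skew toward the low-rate subprime group.)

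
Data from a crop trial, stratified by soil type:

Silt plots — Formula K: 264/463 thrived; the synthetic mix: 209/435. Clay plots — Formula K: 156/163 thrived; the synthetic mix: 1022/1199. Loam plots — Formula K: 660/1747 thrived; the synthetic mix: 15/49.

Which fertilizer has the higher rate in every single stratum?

Silt: Formula K 264/463 = 57.0%, the synthetic mix 209/435 = 48.0% → Formula K
Clay: Formula K 156/163 = 95.7%, the synthetic mix 1022/1199 = 85.2% → Formula K
Loam: Formula K 660/1747 = 37.8%, the synthetic mix 15/49 = 30.6% → Formula K
Formula K has the higher rate in all 3 groups.

Formula K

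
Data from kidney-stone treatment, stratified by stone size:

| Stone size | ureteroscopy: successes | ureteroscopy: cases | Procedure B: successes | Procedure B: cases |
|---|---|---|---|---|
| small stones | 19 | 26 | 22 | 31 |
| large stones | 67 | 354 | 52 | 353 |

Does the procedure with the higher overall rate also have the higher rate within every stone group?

Small stones: ureteroscopy 19/26 = 73.1%, Procedure B 22/31 = 71.0% → ureteroscopy
Large stones: ureteroscopy 67/354 = 18.9%, Procedure B 52/353 = 14.7% → ureteroscopy
Overall: ureteroscopy 86/380 = 22.6%, Procedure B 74/384 = 19.3% → ureteroscopy
Ureteroscopy wins overall and in every stone group — no reversal.

Yes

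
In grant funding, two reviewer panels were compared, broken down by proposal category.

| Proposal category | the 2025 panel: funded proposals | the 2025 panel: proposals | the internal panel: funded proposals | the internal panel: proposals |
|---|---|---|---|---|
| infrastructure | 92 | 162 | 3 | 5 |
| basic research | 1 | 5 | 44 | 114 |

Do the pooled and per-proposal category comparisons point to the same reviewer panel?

No

Infrastructure: the 2025 panel 92/162 = 56.8%, the internal panel 3/5 = 60.0% → the internal panel
Basic research: the 2025 panel 1/5 = 20.0%, the internal panel 44/114 = 38.6% → the internal panel
Overall: the 2025 panel 93/167 = 55.7%, the internal panel 47/119 = 39.5% → the 2025 panel
The internal panel wins each proposal group but the 2025 panel wins overall — the comparison reverses. The internal panel's proposals skew toward basic research, which has a lower base rate.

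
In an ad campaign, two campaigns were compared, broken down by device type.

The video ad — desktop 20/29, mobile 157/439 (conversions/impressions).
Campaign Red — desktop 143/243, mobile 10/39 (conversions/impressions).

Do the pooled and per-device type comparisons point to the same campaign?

Desktop: the video ad 20/29 = 69.0%, Campaign Red 143/243 = 58.8% → the video ad
Mobile: the video ad 157/439 = 35.8%, Campaign Red 10/39 = 25.6% → the video ad
Overall: the video ad 177/468 = 37.8%, Campaign Red 153/282 = 54.3% → Campaign Red
The video ad wins each device group but Campaign Red wins overall — the comparison reverses. The video ad's impressions skew toward mobile, which has a lower base rate.

No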